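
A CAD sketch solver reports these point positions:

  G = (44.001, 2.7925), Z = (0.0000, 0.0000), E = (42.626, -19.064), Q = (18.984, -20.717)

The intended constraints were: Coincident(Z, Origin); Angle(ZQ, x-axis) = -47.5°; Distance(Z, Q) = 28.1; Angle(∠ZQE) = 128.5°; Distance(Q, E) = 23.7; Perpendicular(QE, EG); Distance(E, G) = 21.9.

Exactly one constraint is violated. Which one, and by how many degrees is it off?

Perpendicular(QE, EG) — off by 7.60°.

Z = (0.00, 0.00) ✓; ZQ at -47.50° ✓; |ZQ| = 28.10 ✓; ∠ZQE = 128.5° ✓; |QE| = 23.70 ✓; ∠(QE, EG) = 82.40° ✗; |EG| = 21.90 ✓.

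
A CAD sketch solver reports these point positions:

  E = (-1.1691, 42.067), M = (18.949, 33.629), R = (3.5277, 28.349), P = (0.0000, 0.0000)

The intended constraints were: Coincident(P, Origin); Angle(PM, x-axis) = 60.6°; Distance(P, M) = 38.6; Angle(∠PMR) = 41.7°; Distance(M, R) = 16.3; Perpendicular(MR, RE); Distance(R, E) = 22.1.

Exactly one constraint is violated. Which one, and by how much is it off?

Distance(R, E) = 22.1 — off by 7.60.

P = (0.00, 0.00) ✓; PM at 60.60° ✓; |PM| = 38.60 ✓; ∠PMR = 41.70° ✓; |MR| = 16.30 ✓; ∠(MR, RE) = 90.00° ✓; |RE| = 14.50 ✗.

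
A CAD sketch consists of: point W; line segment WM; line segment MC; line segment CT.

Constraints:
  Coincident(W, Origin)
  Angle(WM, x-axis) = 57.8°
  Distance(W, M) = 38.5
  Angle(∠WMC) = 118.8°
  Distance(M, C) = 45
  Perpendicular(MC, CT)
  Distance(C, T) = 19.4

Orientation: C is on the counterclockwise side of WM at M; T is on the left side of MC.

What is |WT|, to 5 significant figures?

65.145

W is at the origin; WM runs at 57.8° with length 38.5, so M = 38.5·(cos 57.8°, sin 57.8°) = (20.516, 32.578). ∠WMC = 118.8°, so MC runs at 57.8° + (180° − 118.8°) = 119.00° from the x-axis; with |MC| = 45.0, C = M + 45.0·(cos 119.00°, sin 119.00°) = (-1.3007, 71.936). The perpendicularity gives CT at right angles to MC; with |CT| = 19.4 on the left of MC, T = C + 19.4·(-0.87462, -0.48481) = (-18.268, 62.531). Then |WT| = |T − W| = 65.145.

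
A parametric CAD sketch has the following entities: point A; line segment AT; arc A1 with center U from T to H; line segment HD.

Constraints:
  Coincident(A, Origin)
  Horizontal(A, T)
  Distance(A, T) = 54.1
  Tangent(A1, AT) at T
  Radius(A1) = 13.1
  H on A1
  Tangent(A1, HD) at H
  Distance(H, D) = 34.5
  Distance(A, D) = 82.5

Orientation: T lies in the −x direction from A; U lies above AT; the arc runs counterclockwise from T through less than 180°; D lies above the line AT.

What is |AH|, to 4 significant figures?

49.46

A is at the origin; A and T share the same y with |AT| = 54.1 and T on the −x side, so T = (-54.10, 0.000). The tangent condition forces UT to be normal to AT, so U = T + (0, 13.1) = (-54.10, 13.10). Since UH ⟂ HD (tangency), |UD| = √(13.1² + 34.5²) = 36.90 regardless of where H sits on A1. So D lies on both circle(A, 82.5) and circle(U, 36.90); the above-AT intersection is D = (-67.45, 47.50). H is the foot of the tangent from D: H = (-44.37, 21.87).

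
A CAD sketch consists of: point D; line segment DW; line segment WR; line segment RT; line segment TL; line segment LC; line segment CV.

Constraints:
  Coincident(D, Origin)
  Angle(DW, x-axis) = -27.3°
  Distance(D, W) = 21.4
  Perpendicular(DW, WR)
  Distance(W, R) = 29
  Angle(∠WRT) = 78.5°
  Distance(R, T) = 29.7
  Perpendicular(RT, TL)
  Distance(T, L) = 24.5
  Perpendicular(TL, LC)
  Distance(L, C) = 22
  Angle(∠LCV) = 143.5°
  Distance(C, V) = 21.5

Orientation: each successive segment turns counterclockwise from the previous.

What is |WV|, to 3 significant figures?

22.7

D is at the origin; DW runs at -27.3° with length 21.4, so W = (19.0, -9.82). DW is perpendicular to WR, so WR runs at 62.7°; with |WR| = 29.0, R = (32.3, 16.0). ∠WRT = 78.5° gives RT at 164° from the x-axis; with |RT| = 29.7, T = (3.74, 24.0). The perpendicularity gives TL at right angles to RT, so TL runs at -106°; with |TL| = 24.5, L = (-2.93, 0.467). TL ⟂ LC, so LC runs at -15.8°; with |LC| = 22.0, C = (18.2, -5.52). ∠LCV = 143.5° gives CV at 20.7° from the x-axis; with |CV| = 21.5, V = (38.3, 2.08). Then |WV| = |V − W| = 22.7.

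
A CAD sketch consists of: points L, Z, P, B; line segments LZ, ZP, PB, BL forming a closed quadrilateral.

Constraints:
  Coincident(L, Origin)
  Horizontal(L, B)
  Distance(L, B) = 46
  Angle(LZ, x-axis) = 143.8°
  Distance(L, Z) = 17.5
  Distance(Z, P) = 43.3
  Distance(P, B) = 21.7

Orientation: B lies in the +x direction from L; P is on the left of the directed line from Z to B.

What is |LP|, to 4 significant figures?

32.07

L is at the origin; L and B share the same y with |LB| = 46.0 and B in +x, so B = (46.0, 0). LZ runs at 143.8° with |LZ| = 17.5, so Z = (-14.12, 10.34). P is determined by |ZP| = 43.3 and |PB| = 21.7 together: it lies at the intersection of circle(Z, 43.3) and circle(B, 21.7). With |ZB| = 61.00, the foot of the radical line on ZB is 42.01 from Z and the perpendicular offset is √(43.3² − 42.01²) = 10.49. Taking the left-of-ZB solution: P = (29.06, 13.56).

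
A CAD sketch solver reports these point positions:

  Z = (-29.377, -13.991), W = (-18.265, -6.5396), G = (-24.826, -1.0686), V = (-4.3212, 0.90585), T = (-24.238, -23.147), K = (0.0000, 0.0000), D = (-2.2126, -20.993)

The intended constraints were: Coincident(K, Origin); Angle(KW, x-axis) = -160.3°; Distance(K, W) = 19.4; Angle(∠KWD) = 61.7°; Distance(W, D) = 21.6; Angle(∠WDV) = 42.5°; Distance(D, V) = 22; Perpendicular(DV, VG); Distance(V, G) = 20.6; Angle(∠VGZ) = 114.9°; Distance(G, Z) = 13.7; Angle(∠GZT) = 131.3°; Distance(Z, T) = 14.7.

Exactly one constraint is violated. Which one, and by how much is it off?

Distance(Z, T) = 14.7 — off by 4.20.

K = (0.00, 0.00) ✓; KW at -160.3° ✓; |KW| = 19.40 ✓; ∠KWD = 61.70° ✓; |WD| = 21.60 ✓; ∠WDV = 42.50° ✓; |DV| = 22.00 ✓; ∠(DV, VG) = 90.00° ✓; |VG| = 20.60 ✓; ∠VGZ = 114.9° ✓; |GZ| = 13.70 ✓; ∠GZT = 131.3° ✓; |ZT| = 10.50 ✗.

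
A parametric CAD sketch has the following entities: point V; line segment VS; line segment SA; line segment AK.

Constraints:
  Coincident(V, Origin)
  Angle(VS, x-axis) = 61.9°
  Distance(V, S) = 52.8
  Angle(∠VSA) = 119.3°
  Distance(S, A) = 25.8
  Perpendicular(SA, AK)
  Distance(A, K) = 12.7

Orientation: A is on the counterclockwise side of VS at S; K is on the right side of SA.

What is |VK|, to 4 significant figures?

78.22

V is at the origin; VS runs at 61.9° with length 52.8, so S = 52.8·(cos 61.9°, sin 61.9°) = (24.87, 46.58). ∠VSA = 119.3°, so SA runs at 61.9° + (180° − 119.3°) = 122.6° from the x-axis; with |SA| = 25.8, A = S + 25.8·(cos 122.6°, sin 122.6°) = (10.97, 68.31). SA ⟂ AK; with |AK| = 12.7 on the right of SA, K = A + 12.7·(0.8425, 0.5388) = (21.67, 75.15). Then |VK| = |K − V| = 78.22.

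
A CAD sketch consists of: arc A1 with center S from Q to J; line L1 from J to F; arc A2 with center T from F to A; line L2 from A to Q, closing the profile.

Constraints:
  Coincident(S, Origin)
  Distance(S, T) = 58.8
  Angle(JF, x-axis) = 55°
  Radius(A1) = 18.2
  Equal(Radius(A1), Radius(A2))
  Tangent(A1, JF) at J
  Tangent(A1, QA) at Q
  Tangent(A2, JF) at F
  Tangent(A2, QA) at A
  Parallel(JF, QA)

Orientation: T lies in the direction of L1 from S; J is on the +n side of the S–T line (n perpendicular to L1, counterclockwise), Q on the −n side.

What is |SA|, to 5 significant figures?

61.552

The slot axis is L1's direction at 55.0°, so u = (cos 55.0°, sin 55.0°) = (0.57358, 0.81915) and n = (−sin 55.0°, cos 55.0°) = (-0.81915, 0.57358). S is at the origin and T lies 58.8 along u from S, so T = 58.8·u = (33.726, 48.166). Tangency of A1 to both parallel lines with radius 18.2 puts J and Q at S ± 18.2·n: J = (-14.909, 10.439), Q = (14.909, -10.439). Equal radii place F and A the same way about T: F = T + 18.2·n = (18.818, 58.605), A = T − 18.2·n = (48.635, 37.727). Then |SA| = |A − S| = 61.552.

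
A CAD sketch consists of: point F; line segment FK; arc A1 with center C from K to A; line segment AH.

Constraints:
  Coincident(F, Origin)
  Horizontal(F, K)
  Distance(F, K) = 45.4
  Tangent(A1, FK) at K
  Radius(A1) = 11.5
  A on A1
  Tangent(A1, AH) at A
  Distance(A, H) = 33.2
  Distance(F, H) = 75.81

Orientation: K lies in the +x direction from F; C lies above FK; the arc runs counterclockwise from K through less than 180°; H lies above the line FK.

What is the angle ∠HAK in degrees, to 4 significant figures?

140.7°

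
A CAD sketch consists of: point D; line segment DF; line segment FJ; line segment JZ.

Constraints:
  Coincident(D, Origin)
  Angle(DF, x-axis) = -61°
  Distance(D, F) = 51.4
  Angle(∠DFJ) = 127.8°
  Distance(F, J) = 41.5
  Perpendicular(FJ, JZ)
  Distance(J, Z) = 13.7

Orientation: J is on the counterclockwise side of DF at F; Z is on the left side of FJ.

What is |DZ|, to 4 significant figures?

77.81

D is at the origin; DF runs at -61.0° with length 51.4, so F = 51.4·(cos -61.0°, sin -61.0°) = (24.92, -44.96). ∠DFJ = 127.8°, so FJ runs at -61.0° + (180° − 127.8°) = -8.800° from the x-axis; with |FJ| = 41.5, J = F + 41.5·(cos -8.800°, sin -8.800°) = (65.93, -51.30). The perpendicularity gives JZ at right angles to FJ; with |JZ| = 13.7 on the left of FJ, Z = J + 13.7·(0.1530, 0.9882) = (68.03, -37.77). Then |DZ| = |Z − D| = 77.81.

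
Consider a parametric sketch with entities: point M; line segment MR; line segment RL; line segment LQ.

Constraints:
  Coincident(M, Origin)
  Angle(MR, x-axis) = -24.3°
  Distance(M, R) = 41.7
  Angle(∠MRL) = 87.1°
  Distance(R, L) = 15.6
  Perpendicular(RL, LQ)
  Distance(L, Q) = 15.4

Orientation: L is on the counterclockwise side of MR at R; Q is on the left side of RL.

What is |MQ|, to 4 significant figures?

29.51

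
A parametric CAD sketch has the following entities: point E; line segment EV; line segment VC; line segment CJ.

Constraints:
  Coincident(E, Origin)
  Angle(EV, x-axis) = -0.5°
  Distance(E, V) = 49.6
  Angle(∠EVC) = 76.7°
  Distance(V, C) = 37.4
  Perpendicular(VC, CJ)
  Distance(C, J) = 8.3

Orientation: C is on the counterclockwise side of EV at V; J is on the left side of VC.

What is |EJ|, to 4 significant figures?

47.68

E is at the origin; EV runs at -0.5° with length 49.6, so V = 49.6·(cos -0.5°, sin -0.5°) = (49.60, -0.4328). ∠EVC = 76.7°, so VC runs at -0.5° + (180° − 76.7°) = 102.8° from the x-axis; with |VC| = 37.4, C = V + 37.4·(cos 102.8°, sin 102.8°) = (41.31, 36.04). The perpendicularity gives CJ at right angles to VC; with |CJ| = 8.3 on the left of VC, J = C + 8.3·(-0.9751, -0.2215) = (33.22, 34.20). Then |EJ| = |J − E| = 47.68.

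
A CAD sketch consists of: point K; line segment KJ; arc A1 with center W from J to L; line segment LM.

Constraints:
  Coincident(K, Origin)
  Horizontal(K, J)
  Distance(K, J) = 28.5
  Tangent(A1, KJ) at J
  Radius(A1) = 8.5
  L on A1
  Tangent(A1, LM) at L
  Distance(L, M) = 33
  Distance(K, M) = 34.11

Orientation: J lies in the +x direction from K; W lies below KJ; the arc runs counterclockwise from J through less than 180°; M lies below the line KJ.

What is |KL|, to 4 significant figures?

21.47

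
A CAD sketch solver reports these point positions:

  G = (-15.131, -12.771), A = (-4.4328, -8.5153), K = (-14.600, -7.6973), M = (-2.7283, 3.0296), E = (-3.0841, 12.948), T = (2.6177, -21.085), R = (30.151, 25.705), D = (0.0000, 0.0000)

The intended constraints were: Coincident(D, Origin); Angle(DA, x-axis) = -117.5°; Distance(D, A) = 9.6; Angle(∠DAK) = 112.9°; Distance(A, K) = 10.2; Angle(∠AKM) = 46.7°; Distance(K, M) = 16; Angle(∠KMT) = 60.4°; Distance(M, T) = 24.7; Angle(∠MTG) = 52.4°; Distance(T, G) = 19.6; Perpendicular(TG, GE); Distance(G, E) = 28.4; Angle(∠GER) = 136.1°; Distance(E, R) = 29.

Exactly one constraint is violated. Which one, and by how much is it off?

Distance(E, R) = 29 — off by 6.60.

D = (0.00, 0.00) ✓; DA at -117.5° ✓; |DA| = 9.600 ✓; ∠DAK = 112.9° ✓; |AK| = 10.20 ✓; ∠AKM = 46.70° ✓; |KM| = 16.00 ✓; ∠KMT = 60.40° ✓; |MT| = 24.70 ✓; ∠MTG = 52.40° ✓; |TG| = 19.60 ✓; ∠(TG, GE) = 90.00° ✓; |GE| = 28.40 ✓; ∠GER = 136.1° ✓; |ER| = 35.60 ✗.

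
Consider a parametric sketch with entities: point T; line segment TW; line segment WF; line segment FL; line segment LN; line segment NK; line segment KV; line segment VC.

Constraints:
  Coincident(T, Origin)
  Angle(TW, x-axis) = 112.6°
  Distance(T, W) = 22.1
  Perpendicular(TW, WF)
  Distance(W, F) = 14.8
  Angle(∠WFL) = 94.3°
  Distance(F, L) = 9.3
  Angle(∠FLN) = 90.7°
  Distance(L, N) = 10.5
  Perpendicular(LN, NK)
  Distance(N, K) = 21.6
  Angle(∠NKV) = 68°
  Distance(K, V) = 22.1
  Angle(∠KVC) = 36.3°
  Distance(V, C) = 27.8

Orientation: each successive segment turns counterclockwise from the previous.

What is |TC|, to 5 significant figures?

17.886

T is at the origin; TW runs at 112.6° with length 22.1, so W = (-8.4929, 20.403). The perpendicularity gives WF at right angles to TW, so WF runs at -157.40°; with |WF| = 14.8, F = (-22.156, 14.715). ∠WFL = 94.3° gives FL at -71.700° from the x-axis; with |FL| = 9.3, L = (-19.236, 5.8857). ∠FLN = 90.7° gives LN at 17.600° from the x-axis; with |LN| = 10.5, N = (-9.2278, 9.0606). LN ⟂ NK, so NK runs at 107.60°; with |NK| = 21.6, K = (-15.759, 29.650). ∠NKV = 68.0° gives KV at -140.40° from the x-axis; with |KV| = 22.1, V = (-32.787, 15.562). ∠KVC = 36.3° gives VC at 3.3000° from the x-axis; with |VC| = 27.8, C = (-5.0334, 17.163). Then |TC| = |C − T| = 17.886.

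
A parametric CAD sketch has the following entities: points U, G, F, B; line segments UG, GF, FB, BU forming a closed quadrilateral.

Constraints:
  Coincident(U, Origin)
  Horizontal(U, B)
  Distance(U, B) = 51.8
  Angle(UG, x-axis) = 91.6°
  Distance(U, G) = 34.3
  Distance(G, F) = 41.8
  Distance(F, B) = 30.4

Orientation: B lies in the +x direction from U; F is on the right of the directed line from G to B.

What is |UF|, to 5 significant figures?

21.441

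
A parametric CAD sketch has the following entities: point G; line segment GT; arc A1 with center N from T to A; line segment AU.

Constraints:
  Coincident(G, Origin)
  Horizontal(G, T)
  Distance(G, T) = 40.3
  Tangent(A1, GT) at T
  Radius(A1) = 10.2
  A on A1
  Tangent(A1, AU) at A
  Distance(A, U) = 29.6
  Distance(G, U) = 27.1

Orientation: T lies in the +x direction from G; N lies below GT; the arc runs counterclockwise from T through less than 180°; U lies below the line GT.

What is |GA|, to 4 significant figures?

33.17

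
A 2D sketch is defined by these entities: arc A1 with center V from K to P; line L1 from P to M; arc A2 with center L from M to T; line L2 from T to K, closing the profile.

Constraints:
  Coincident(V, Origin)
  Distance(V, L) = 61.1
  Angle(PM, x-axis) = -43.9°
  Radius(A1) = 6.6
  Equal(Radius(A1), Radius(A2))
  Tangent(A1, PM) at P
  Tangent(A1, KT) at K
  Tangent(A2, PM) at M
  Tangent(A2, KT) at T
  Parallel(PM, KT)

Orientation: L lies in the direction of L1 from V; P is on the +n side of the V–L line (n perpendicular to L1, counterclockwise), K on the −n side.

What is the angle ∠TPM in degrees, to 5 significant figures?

12.191°

The slot axis is L1's direction at -43.9°, so u = (cos -43.9°, sin -43.9°) = (0.72055, -0.69340) and n = (−sin -43.9°, cos -43.9°) = (0.69340, 0.72055). V is at the origin and L lies 61.1 along u from V, so L = 61.1·u = (44.026, -42.367). Tangency of A1 to both parallel lines with radius 6.6 puts P and K at V ± 6.6·n: P = (4.5765, 4.7556), K = (-4.5765, -4.7556). Equal radii place M and T the same way about L: M = L + 6.6·n = (48.602, -37.611), T = L − 6.6·n = (39.449, -47.122). Then cos ∠TPM = PT·PM / (|PT||PM|), giving 12.191°.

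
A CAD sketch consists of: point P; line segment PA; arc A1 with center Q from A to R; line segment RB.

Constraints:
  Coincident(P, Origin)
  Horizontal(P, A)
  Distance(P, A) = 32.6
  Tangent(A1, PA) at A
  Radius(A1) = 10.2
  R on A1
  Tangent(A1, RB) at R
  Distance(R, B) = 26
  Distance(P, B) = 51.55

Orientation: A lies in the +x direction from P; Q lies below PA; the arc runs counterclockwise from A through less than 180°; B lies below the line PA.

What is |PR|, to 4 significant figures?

27.63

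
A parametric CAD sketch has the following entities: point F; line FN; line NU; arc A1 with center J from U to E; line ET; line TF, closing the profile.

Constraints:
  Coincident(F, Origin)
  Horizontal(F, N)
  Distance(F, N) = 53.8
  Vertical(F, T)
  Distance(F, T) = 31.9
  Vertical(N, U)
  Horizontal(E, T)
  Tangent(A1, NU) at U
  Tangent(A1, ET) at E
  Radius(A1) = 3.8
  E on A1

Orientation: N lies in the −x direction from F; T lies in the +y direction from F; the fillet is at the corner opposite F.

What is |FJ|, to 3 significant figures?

57.4

F is at the origin; FN is horizontal with |FN| = 53.8 and N on the −x side, so N = (-53.8, 0.00). F and T share the same x with |FT| = 31.9 and T on the +y side, so T = (0.00, 31.9). The virtual corner opposite F is at (-53.8, 31.9). A1 meets NU tangentially, so JU is at right angles to NU and tangency of A1 to ET means the radius JE is perpendicular to ET, with radius 3.8, so the center J sits 3.8 in from both sides at J = (-50.0, 28.1). Then |FJ| = |J − F| = 57.4.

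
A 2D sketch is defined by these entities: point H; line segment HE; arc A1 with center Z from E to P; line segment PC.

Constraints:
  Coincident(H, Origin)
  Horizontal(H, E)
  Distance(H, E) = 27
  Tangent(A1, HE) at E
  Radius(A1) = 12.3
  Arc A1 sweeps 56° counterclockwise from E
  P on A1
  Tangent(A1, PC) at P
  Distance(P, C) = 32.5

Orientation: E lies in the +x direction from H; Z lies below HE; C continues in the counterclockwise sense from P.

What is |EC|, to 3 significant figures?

43.0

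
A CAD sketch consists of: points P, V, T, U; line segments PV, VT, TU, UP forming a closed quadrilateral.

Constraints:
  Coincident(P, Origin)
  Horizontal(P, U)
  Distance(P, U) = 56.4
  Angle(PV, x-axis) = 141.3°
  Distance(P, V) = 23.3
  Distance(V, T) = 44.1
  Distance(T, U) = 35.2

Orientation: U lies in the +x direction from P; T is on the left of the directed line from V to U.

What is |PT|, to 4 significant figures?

31.16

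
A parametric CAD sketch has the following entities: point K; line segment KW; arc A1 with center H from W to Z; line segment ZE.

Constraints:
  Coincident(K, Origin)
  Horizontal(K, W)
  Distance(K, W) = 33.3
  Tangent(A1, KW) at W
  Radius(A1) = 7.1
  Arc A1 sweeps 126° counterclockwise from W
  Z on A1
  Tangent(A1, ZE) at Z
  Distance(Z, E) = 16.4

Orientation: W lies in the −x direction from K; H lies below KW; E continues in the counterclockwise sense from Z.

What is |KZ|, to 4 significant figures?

40.64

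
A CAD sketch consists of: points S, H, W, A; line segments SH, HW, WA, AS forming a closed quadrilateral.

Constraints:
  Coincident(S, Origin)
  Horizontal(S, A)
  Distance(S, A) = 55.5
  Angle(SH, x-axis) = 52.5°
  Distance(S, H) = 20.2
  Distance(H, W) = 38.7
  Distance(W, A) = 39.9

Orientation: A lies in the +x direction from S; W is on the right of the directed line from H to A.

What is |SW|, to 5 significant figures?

30.648

S is at the origin; SA is horizontal with |SA| = 55.5 and A in +x, so A = (55.5, 0). SH runs at 52.5° with |SH| = 20.2, so H = (12.297, 16.026). W is determined by |HW| = 38.7 and |WA| = 39.9 together: it lies at the intersection of circle(H, 38.7) and circle(A, 39.9). With |HA| = 46.080, the foot of the radical line on HA is 22.016 from H and the perpendicular offset is √(38.7² − 22.016²) = 31.827. Taking the right-of-HA solution: W = (21.870, -21.472).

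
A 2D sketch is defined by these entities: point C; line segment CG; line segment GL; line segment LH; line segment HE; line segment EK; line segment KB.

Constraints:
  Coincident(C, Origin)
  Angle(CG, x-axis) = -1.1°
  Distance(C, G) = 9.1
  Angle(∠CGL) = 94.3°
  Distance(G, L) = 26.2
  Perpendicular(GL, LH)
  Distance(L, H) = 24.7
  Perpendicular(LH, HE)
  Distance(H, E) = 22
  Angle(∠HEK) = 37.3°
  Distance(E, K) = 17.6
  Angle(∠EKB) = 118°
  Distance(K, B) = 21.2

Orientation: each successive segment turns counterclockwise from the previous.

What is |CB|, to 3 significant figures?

40.6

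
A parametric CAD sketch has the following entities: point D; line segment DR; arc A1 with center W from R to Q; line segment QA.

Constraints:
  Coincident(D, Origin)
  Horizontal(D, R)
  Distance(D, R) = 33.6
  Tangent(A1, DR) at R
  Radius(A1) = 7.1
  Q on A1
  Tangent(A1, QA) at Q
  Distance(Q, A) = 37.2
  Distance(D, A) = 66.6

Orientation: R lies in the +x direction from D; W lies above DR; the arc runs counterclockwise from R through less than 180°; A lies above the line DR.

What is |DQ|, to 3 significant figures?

40.4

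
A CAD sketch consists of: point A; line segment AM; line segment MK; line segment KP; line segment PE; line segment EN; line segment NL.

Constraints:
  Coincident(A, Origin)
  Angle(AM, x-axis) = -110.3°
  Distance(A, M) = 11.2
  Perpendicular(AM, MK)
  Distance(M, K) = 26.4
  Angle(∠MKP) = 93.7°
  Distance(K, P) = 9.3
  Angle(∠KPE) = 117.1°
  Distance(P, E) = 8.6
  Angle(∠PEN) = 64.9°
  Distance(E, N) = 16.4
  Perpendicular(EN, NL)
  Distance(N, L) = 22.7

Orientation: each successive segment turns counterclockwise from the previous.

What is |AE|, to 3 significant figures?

19.8

A is at the origin; AM runs at -110.3° with length 11.2, so M = (-3.89, -10.5). The perpendicularity gives MK at right angles to AM, so MK runs at -20.3°; with |MK| = 26.4, K = (20.9, -19.7). ∠MKP = 93.7° gives KP at 66.0° from the x-axis; with |KP| = 9.3, P = (24.7, -11.2). ∠KPE = 117.1° gives PE at 129° from the x-axis; with |PE| = 8.6, E = (19.3, -4.47). Then |AE| = |E − A| = 19.8.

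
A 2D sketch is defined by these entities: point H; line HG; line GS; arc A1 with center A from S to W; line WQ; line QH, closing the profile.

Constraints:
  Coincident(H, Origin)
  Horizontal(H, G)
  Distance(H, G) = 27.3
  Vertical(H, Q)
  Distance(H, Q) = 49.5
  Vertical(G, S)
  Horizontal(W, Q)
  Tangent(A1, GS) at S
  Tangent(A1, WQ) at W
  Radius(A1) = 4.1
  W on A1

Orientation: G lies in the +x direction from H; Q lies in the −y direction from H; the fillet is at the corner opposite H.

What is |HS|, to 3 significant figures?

53.0

The virtual corner opposite H is at (27.3, -49.5). The tangent condition forces AS to be normal to GS and since A1 is tangent to WQ there, AW ⟂ WQ, with radius 4.1, so the center A sits 4.1 in from both sides at A = (23.2, -45.4). That places the tangent points at S = (27.3, -45.4) on GS and W = (23.2, -49.5) on WQ. Then |HS| = |S − H| = 53.0.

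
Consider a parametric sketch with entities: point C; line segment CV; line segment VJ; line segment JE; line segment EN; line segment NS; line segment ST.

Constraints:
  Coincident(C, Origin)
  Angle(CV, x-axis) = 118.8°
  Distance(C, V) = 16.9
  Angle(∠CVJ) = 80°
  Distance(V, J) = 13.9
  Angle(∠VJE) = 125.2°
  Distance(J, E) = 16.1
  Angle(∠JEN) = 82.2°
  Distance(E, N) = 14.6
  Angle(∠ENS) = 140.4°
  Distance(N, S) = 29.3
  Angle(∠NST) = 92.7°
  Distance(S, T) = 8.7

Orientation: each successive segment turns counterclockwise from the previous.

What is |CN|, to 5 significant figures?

7.9685

C is at the origin; CV runs at 118.8° with length 16.9, so V = (-8.1416, 14.810). ∠CVJ = 80.0° gives VJ at -141.20° from the x-axis; with |VJ| = 13.9, J = (-18.974, 6.0998). ∠VJE = 125.2° gives JE at -86.400° from the x-axis; with |JE| = 16.1, E = (-17.964, -9.9684). ∠JEN = 82.2° gives EN at 11.400° from the x-axis; with |EN| = 14.6, N = (-3.6515, -7.0826). Then |CN| = |N − C| = 7.9685.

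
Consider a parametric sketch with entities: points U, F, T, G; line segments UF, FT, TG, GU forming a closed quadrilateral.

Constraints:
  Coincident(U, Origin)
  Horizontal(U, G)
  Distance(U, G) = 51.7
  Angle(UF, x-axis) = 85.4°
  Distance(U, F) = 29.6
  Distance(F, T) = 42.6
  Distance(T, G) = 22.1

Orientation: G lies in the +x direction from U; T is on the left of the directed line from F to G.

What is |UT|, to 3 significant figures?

48.7

Checks: |FT| = 42.60 ✓; |TG| = 22.10 ✓.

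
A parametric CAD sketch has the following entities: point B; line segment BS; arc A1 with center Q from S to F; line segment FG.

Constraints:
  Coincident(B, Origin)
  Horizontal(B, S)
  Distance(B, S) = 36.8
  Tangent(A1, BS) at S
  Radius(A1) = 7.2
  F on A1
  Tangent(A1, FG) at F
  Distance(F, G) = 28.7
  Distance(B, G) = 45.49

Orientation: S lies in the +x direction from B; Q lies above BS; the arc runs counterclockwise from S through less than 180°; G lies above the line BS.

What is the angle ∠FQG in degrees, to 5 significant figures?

75.917°

B is at the origin; B and S share the same y with |BS| = 36.8 and S on the +x side, so S = (36.800, 0.0000). Tangency of A1 to BS means the radius QS is perpendicular to BS, so Q = S + (0, 7.2) = (36.800, 7.2000). Since QF ⟂ FG (tangency), |QG| = √(7.2² + 28.7²) = 29.589 regardless of where F sits on A1. So G lies on both circle(B, 45.49) and circle(Q, 29.589); the above-BS intersection is G = (28.367, 35.562). F is the foot of the tangent from G: F = (42.995, 10.870).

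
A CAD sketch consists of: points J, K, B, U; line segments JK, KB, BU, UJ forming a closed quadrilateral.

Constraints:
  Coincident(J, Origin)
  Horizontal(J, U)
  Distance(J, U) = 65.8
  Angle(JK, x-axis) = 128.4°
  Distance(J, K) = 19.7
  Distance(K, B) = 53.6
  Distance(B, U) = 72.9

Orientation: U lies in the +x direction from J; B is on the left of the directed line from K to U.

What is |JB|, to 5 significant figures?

61.210

J is at the origin; JU is horizontal with |JU| = 65.8 and U in +x, so U = (65.8, 0). JK runs at 128.4° with |JK| = 19.7, so K = (-12.237, 15.439). B is determined by |KB| = 53.6 and |BU| = 72.9 together: it lies at the intersection of circle(K, 53.6) and circle(U, 72.9). With |KU| = 79.549, the foot of the radical line on KU is 24.429 from K and the perpendicular offset is √(53.6² − 24.429²) = 47.709. Taking the left-of-KU solution: B = (20.987, 57.500).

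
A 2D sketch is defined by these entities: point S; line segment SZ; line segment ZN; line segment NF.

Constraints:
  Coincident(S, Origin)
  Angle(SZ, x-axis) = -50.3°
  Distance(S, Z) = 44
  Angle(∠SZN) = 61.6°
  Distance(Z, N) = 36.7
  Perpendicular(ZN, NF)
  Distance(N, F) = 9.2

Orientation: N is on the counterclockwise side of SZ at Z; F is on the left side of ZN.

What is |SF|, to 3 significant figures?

33.5

S is at the origin; SZ runs at -50.3° with length 44.0, so Z = 44.0·(cos -50.3°, sin -50.3°) = (28.1, -33.9). ∠SZN = 61.6°, so ZN runs at -50.3° + (180° − 61.6°) = 68.1° from the x-axis; with |ZN| = 36.7, N = Z + 36.7·(cos 68.1°, sin 68.1°) = (41.8, 0.198). ZN is perpendicular to NF; with |NF| = 9.2 on the left of ZN, F = N + 9.2·(-0.928, 0.373) = (33.3, 3.63). Then |SF| = |F − S| = 33.5.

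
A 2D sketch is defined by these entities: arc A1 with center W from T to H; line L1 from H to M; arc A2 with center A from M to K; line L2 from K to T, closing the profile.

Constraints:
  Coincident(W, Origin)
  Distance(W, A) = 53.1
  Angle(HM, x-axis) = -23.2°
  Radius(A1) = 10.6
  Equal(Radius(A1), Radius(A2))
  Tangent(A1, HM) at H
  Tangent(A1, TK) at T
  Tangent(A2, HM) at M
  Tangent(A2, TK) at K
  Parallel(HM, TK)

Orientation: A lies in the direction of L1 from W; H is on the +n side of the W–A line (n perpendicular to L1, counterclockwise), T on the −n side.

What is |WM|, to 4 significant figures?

54.15

The slot axis is L1's direction at -23.2°, so u = (cos -23.2°, sin -23.2°) = (0.9191, -0.3939) and n = (−sin -23.2°, cos -23.2°) = (0.3939, 0.9191). W is at the origin and A lies 53.1 along u from W, so A = 53.1·u = (48.81, -20.92). Tangency of A1 to both parallel lines with radius 10.6 puts H and T at W ± 10.6·n: H = (4.176, 9.743), T = (-4.176, -9.743). Equal radii place M and K the same way about A: M = A + 10.6·n = (52.98, -11.18), K = A − 10.6·n = (44.63, -30.66). Then |WM| = |M − W| = 54.15.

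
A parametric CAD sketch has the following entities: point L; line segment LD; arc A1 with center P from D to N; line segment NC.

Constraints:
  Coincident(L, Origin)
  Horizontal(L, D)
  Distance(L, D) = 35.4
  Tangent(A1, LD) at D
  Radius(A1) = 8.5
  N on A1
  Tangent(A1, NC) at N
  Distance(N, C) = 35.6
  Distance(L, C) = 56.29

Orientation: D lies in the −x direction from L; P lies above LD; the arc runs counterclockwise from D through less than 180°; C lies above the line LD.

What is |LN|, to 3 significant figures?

28.9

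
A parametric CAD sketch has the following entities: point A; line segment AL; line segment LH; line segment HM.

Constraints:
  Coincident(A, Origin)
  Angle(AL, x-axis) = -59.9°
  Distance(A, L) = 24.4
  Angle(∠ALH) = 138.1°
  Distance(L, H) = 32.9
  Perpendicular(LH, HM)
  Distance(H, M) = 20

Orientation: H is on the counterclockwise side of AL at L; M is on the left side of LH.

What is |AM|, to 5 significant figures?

51.195

∠ALH = 138.1°, so LH runs at -59.9° + (180° − 138.1°) = -18.000° from the x-axis; with |LH| = 32.9, H = L + 32.9·(cos -18.000°, sin -18.000°) = (43.527, -31.276). LH ⟂ HM; with |HM| = 20.0 on the left of LH, M = H + 20.0·(0.30902, 0.95106) = (49.707, -12.255). Then |AM| = |M − A| = 51.195.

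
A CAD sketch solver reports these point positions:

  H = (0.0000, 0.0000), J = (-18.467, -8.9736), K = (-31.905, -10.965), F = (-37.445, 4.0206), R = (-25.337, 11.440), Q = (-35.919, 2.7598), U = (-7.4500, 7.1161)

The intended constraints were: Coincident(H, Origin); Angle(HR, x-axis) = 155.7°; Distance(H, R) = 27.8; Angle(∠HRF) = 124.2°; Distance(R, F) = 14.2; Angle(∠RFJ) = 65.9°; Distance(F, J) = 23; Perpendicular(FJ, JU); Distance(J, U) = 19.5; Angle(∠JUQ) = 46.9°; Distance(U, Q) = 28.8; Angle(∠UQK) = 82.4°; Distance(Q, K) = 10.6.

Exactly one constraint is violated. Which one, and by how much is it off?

Distance(Q, K) = 10.6 — off by 3.70.

H = (0.00, 0.00) ✓; HR at 155.7° ✓; |HR| = 27.80 ✓; ∠HRF = 124.2° ✓; |RF| = 14.20 ✓; ∠RFJ = 65.90° ✓; |FJ| = 23.00 ✓; ∠(FJ, JU) = 90.00° ✓; |JU| = 19.50 ✓; ∠JUQ = 46.90° ✓; |UQ| = 28.80 ✓; ∠UQK = 82.40° ✓; |QK| = 14.30 ✗.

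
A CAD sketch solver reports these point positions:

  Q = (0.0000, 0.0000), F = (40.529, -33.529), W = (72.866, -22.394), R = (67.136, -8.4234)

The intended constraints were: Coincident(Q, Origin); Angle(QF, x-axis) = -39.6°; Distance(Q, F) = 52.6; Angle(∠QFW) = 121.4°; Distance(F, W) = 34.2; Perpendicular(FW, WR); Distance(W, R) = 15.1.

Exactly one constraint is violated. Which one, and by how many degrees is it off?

Perpendicular(FW, WR) — off by 3.30°.

Q = (0.00, 0.00) ✓; QF at -39.60° ✓; |QF| = 52.60 ✓; ∠QFW = 121.4° ✓; |FW| = 34.20 ✓; ∠(FW, WR) = 93.30° ✗; |WR| = 15.10 ✓.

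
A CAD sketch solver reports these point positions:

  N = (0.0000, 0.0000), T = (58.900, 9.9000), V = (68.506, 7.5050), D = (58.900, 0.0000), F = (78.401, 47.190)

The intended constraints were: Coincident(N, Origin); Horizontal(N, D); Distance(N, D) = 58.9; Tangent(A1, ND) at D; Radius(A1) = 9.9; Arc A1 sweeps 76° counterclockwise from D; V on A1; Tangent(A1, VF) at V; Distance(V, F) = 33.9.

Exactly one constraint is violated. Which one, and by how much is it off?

Distance(V, F) = 33.9 — off by 7.00.

N = (0.00, 0.00) ✓; N.y = 0.00, D.y = 0.00 ✓; |ND| = 58.90 ✓; ∠(TD, DN) = 90.00° ✓; |TD| = 9.900 ✓; bearing(T→V) − bearing(T→D) = 76.00° ✓; |TV| = 9.900 ✓; ∠(TV, VF) = 90.00° ✓; |VF| = 40.90 ✗.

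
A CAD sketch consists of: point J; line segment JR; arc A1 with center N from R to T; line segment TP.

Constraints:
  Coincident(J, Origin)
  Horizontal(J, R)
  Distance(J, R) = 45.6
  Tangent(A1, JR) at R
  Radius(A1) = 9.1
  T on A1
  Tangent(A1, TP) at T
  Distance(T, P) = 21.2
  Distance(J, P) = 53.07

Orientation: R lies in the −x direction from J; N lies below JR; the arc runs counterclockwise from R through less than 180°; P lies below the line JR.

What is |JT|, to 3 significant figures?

55.1

J is at the origin; JR is horizontal with |JR| = 45.6 and R on the −x side, so R = (-45.6, 0.00). Tangency of A1 to JR means the radius NR is perpendicular to JR, so N = R + (0, -9.1) = (-45.6, -9.10). Since NT ⟂ TP (tangency), |NP| = √(9.1² + 21.2²) = 23.1 regardless of where T sits on A1. So P lies on both circle(J, 53.07) and circle(N, 23.1); the below-JR intersection is P = (-42.4, -31.9). T is the foot of the tangent from P: T = (-53.4, -13.8).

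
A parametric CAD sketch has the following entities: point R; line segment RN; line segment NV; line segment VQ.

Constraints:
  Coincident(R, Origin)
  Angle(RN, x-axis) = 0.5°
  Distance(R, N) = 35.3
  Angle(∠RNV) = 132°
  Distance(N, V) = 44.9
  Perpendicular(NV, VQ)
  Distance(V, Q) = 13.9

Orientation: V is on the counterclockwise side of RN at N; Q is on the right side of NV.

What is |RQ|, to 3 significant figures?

79.4

R is at the origin; RN runs at 0.5° with length 35.3, so N = 35.3·(cos 0.5°, sin 0.5°) = (35.3, 0.308). ∠RNV = 132.0°, so NV runs at 0.5° + (180° − 132.0°) = 48.5° from the x-axis; with |NV| = 44.9, V = N + 44.9·(cos 48.5°, sin 48.5°) = (65.1, 33.9). The perpendicularity gives VQ at right angles to NV; with |VQ| = 13.9 on the right of NV, Q = V + 13.9·(0.749, -0.663) = (75.5, 24.7). Then |RQ| = |Q − R| = 79.4.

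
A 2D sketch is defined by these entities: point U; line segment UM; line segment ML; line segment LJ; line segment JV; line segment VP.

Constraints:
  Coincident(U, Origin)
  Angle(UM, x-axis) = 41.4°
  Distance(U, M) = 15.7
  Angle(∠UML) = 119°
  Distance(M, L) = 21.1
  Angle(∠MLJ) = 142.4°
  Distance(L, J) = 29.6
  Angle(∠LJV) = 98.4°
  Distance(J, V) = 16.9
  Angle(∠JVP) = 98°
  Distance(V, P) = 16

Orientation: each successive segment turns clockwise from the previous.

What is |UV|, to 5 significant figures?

47.884

U is at the origin; UM runs at 41.4° with length 15.7, so M = (11.777, 10.383). ∠UML = 119.0° gives ML at -19.600° from the x-axis; with |ML| = 21.1, L = (31.654, 3.3046). ∠MLJ = 142.4° gives LJ at -57.200° from the x-axis; with |LJ| = 29.6, J = (47.689, -21.576). ∠LJV = 98.4° gives JV at -138.80° from the x-axis; with |JV| = 16.9, V = (34.973, -32.708). Then |UV| = |V − U| = 47.884.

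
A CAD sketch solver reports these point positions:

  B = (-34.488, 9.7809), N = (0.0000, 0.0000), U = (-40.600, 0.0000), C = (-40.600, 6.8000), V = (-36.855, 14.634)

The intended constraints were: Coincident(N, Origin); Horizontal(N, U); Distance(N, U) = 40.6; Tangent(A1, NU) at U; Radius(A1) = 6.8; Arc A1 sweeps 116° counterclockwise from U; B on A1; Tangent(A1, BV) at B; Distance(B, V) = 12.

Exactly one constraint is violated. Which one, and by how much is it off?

Distance(B, V) = 12 — off by 6.60.

N = (0.00, 0.00) ✓; N.y = 0.00, U.y = 0.00 ✓; |NU| = 40.60 ✓; ∠(CU, UN) = 90.00° ✓; |CU| = 6.800 ✓; bearing(C→B) − bearing(C→U) = 116.0° ✓; |CB| = 6.800 ✓; ∠(CB, BV) = 90.00° ✓; |BV| = 5.400 ✗.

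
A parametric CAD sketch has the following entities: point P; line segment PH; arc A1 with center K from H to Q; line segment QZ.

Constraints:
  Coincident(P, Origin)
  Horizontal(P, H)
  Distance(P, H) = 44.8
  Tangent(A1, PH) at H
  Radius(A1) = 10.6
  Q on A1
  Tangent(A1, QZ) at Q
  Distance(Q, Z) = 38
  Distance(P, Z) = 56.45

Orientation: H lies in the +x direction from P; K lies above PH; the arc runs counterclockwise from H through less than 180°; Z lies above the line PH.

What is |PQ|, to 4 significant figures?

55.93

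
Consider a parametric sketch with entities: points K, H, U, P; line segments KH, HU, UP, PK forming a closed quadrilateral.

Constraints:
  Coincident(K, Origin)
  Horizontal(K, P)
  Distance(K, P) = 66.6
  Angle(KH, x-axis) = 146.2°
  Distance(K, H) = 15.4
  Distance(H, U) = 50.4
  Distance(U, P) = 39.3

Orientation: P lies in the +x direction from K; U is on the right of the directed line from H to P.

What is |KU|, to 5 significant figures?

35.053

Checks: |HU| = 50.40 ✓; |UP| = 39.30 ✓.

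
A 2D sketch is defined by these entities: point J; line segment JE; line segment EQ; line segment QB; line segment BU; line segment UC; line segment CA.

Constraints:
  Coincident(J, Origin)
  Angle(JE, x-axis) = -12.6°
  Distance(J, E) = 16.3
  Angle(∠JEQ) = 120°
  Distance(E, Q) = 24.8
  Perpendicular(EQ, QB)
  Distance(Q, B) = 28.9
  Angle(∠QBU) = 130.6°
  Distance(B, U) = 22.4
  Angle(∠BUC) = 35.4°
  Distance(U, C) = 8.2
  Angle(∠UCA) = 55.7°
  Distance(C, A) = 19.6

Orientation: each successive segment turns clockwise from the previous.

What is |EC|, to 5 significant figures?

36.842

J is at the origin; JE runs at -12.6° with length 16.3, so E = (15.907, -3.5557). ∠JEQ = 120.0° gives EQ at -72.600° from the x-axis; with |EQ| = 24.8, Q = (23.324, -27.221). EQ ⟂ QB, so QB runs at -162.60°; with |QB| = 28.9, B = (-4.2539, -35.863). ∠QBU = 130.6° gives BU at 148.00° from the x-axis; with |BU| = 22.4, U = (-23.250, -23.993). ∠BUC = 35.4° gives UC at 3.4000° from the x-axis; with |UC| = 8.2, C = (-15.065, -23.507). Then |EC| = |C − E| = 36.842.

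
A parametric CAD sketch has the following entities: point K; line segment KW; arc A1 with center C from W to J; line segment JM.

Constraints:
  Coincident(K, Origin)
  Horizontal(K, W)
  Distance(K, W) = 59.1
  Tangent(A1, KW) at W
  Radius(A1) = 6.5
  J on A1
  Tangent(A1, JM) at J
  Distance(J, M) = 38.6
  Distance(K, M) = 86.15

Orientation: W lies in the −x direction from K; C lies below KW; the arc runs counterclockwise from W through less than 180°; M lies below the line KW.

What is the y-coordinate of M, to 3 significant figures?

-42.2

Checks: |CJ| = 6.500 ✓; ∠(CJ, JM) = 90.00° ✓; |JM| = 38.60 ✓; |KM| = 86.15 ✓.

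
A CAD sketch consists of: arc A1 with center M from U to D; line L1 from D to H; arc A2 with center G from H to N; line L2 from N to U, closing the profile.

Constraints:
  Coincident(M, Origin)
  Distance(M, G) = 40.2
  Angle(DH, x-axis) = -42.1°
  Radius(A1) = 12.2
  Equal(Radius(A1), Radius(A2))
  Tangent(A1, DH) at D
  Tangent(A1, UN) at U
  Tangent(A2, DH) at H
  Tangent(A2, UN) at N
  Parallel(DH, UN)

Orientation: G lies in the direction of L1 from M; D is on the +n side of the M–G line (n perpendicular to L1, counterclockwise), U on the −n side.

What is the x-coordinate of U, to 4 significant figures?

-8.179

M is at the origin and G lies 40.2 along u from M, so G = 40.2·u = (29.83, -26.95). Tangency of A1 to both parallel lines with radius 12.2 puts D and U at M ± 12.2·n: D = (8.179, 9.052), U = (-8.179, -9.052). So U.x = -8.179.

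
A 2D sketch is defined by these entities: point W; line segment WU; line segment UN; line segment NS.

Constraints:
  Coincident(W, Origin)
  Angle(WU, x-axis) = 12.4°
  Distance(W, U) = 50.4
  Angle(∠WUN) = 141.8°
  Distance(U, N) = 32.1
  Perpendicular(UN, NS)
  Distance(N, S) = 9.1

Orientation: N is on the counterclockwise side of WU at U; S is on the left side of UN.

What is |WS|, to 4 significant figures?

75.03

W is at the origin; WU runs at 12.4° with length 50.4, so U = 50.4·(cos 12.4°, sin 12.4°) = (49.22, 10.82). ∠WUN = 141.8°, so UN runs at 12.4° + (180° − 141.8°) = 50.60° from the x-axis; with |UN| = 32.1, N = U + 32.1·(cos 50.60°, sin 50.60°) = (69.60, 35.63). UN ⟂ NS; with |NS| = 9.1 on the left of UN, S = N + 9.1·(-0.7727, 0.6347) = (62.57, 41.40). Then |WS| = |S − W| = 75.03.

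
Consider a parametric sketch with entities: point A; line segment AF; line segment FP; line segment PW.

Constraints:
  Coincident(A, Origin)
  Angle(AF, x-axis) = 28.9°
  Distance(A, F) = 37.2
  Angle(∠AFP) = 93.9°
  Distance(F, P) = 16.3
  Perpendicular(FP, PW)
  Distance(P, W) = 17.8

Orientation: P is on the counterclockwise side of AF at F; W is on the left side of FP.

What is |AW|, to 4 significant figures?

26.97

A is at the origin; AF runs at 28.9° with length 37.2, so F = 37.2·(cos 28.9°, sin 28.9°) = (32.57, 17.98). ∠AFP = 93.9°, so FP runs at 28.9° + (180° − 93.9°) = 115.0° from the x-axis; with |FP| = 16.3, P = F + 16.3·(cos 115.0°, sin 115.0°) = (25.68, 32.75). FP ⟂ PW; with |PW| = 17.8 on the left of FP, W = P + 17.8·(-0.9063, -0.4226) = (9.546, 25.23). Then |AW| = |W − A| = 26.97.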